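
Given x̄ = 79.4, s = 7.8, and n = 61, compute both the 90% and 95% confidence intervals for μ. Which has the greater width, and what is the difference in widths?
95% CI is wider by 0.65

df = 60
90% CI: t* = 1.671, (77.73, 81.07), width = 2 · t* · s/√n = 3.34
95% CI: t* = 2.000, (77.40, 81.40), width = 2 · t* · s/√n = 3.99

The 95% CI is wider by 3.99 - 3.34 = 0.65.
Higher confidence requires a wider interval.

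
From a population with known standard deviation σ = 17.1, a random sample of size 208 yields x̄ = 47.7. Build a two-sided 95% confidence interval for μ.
(45.38, 50.02)

z-interval (σ known):
z* = 1.960 for 95% confidence

Margin of error = z* · σ/√n = 1.960 · 17.1/√208 = 2.32

CI: (47.7 - 2.32, 47.7 + 2.32) = (45.38, 50.02)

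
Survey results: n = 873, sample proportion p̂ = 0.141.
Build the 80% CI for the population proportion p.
(0.126, 0.156)

Proportion CI:
SE = √(p̂(1-p̂)/n) = √(0.141 · 0.859 / 873) = 0.01178

z* = 1.282
Margin = z* · SE = 1.282 · 0.01178 = 0.0151

CI: 0.141 ± 0.0151 = (0.126, 0.156)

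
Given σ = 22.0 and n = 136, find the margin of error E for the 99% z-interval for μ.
Margin of error = 4.86

Margin of error = z* · σ/√n
= 2.576 · 22.0/√136
= 2.576 · 22.0/11.6619
= 4.86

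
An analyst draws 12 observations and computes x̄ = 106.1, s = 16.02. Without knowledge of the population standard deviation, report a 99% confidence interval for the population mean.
(91.74, 120.46)

t-interval (σ unknown):
df = n - 1 = 11
t* = 3.106 for 99% confidence

Margin of error = t* · s/√n = 3.106 · 16.02/√12 = 14.36

CI: (91.74, 120.46)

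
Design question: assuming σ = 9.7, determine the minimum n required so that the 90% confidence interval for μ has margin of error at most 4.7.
n ≥ 12

For margin E ≤ 4.7:
n ≥ (z* · σ / E)²
n ≥ (1.645 · 9.7 / 4.7)²
n ≥ 11.53

Minimum n = 12 (rounding up)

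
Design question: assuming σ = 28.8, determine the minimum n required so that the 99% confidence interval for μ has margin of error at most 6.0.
n ≥ 153

For margin E ≤ 6.0:
n ≥ (z* · σ / E)²
n ≥ (2.576 · 28.8 / 6.0)²
n ≥ 152.89

Minimum n = 153 (rounding up)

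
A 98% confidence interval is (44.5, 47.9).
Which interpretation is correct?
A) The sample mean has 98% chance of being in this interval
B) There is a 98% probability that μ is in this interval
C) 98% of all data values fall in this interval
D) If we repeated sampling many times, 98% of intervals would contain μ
D

A) Wrong — x̄ is observed and sits in the interval by construction.
B) Wrong — μ is fixed; the randomness lives in the interval, not in μ.
C) Wrong — a CI is about the parameter μ, not individual data values.
D) Correct — this is the frequentist long-run coverage interpretation.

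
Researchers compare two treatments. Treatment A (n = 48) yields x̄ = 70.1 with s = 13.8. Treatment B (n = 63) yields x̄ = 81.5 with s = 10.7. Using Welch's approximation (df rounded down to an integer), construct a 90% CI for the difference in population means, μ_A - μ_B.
(-15.40, -7.40)

Difference: x̄₁ - x̄₂ = -11.40
SE = √(s₁²/n₁ + s₂²/n₂) = √(13.8²/48 + 10.7²/63) = 2.4052
df = 86.21 → 86 (Welch–Satterthwaite, rounded down)
t* = 1.663

CI: -11.40 ± 1.663 · 2.4052 = -11.40 ± 4.00 = (-15.40, -7.40)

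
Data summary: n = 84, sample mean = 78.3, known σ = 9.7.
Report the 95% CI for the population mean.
(76.23, 80.37)

z-interval (σ known):
z* = 1.960 for 95% confidence

Margin of error = z* · σ/√n = 1.960 · 9.7/√84 = 2.07

CI: (78.3 - 2.07, 78.3 + 2.07) = (76.23, 80.37)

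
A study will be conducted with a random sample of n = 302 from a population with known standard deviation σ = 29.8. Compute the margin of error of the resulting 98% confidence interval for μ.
Margin of error = 3.99

Margin of error = z* · σ/√n
= 2.326 · 29.8/√302
= 2.326 · 29.8/17.3781
= 3.99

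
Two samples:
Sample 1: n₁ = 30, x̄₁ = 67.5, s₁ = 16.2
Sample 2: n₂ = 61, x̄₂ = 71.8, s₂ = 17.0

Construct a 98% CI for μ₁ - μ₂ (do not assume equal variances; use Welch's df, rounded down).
(-13.08, 4.48)

Difference: x̄₁ - x̄₂ = -4.30
SE = √(s₁²/n₁ + s₂²/n₂) = √(16.2²/30 + 17.0²/61) = 3.6723
df = 60.36 → 60 (Welch–Satterthwaite, rounded down)
t* = 2.390

CI: -4.30 ± 2.390 · 3.6723 = -4.30 ± 8.78 = (-13.08, 4.48)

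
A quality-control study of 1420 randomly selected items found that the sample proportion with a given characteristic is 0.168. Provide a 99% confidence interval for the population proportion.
(0.142, 0.194)

Proportion CI:
SE = √(p̂(1-p̂)/n) = √(0.168 · 0.832 / 1420) = 0.00992

z* = 2.576
Margin = z* · SE = 2.576 · 0.00992 = 0.0256

CI: 0.168 ± 0.0256 = (0.142, 0.194)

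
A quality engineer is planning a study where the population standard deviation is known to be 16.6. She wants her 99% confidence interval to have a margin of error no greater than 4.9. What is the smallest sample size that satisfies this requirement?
n ≥ 77

For margin E ≤ 4.9:
n ≥ (z* · σ / E)²
n ≥ (2.576 · 16.6 / 4.9)²
n ≥ 76.16

Minimum n = 77 (rounding up)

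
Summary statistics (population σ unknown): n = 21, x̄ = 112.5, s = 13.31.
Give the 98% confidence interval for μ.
(105.16, 119.84)

t-interval (σ unknown):
df = n - 1 = 20
t* = 2.528 for 98% confidence

Margin of error = t* · s/√n = 2.528 · 13.31/√21 = 7.34

CI: (105.16, 119.84)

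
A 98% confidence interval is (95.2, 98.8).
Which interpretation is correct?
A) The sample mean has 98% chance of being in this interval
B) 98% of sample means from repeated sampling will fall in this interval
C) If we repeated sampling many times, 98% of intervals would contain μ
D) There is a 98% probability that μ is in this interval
C

A) Wrong — x̄ is observed and sits in the interval by construction.
B) Wrong — coverage applies to intervals containing μ, not to future x̄ values.
C) Correct — this is the frequentist long-run coverage interpretation.
D) Wrong — μ is fixed; the randomness lives in the interval, not in μ.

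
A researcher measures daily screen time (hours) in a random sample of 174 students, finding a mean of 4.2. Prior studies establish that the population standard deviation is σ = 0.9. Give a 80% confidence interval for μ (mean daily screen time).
(4.11, 4.29)

z-interval (σ known):
z* = 1.282 for 80% confidence

Margin of error = z* · σ/√n = 1.282 · 0.9/√174 = 0.09

CI: (4.2 - 0.09, 4.2 + 0.09) = (4.11, 4.29)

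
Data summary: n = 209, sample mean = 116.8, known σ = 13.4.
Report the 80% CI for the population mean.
(115.61, 117.99)

z-interval (σ known):
z* = 1.282 for 80% confidence

Margin of error = z* · σ/√n = 1.282 · 13.4/√209 = 1.19

CI: (116.8 - 1.19, 116.8 + 1.19) = (115.61, 117.99)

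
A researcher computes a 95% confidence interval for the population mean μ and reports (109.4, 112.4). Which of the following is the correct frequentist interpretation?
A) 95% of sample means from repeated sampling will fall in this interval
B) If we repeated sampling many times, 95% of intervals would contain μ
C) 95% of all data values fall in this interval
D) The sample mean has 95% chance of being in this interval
B

A) Wrong — coverage applies to intervals containing μ, not to future x̄ values.
B) Correct — this is the frequentist long-run coverage interpretation.
C) Wrong — a CI is about the parameter μ, not individual data values.
D) Wrong — x̄ is observed and sits in the interval by construction.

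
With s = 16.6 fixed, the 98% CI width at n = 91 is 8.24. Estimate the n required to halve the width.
n ≈ 364

CI width ∝ 1/√n
To reduce width by factor 2, need √n to grow by 2 → need 2² = 4 times as many samples.

Current: n = 91, width = 8.24
New: n = 364, width ≈ 4.07

Width reduced by factor of 8.24/4.07 = 2.02.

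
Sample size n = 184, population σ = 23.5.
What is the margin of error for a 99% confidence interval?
Margin of error = 4.46

Margin of error = z* · σ/√n
= 2.576 · 23.5/√184
= 2.576 · 23.5/13.5647
= 4.46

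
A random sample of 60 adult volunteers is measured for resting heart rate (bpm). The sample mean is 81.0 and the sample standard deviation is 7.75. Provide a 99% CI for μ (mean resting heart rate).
(78.34, 83.66)

t-interval (σ unknown):
df = n - 1 = 59
t* = 2.662 for 99% confidence

Margin of error = t* · s/√n = 2.662 · 7.75/√60 = 2.66

CI: (78.34, 83.66)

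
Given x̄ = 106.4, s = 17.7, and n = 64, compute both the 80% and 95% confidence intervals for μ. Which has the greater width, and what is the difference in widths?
95% CI is wider by 3.11

df = 63
80% CI: t* = 1.295, (103.53, 109.27), width = 2 · t* · s/√n = 5.73
95% CI: t* = 1.998, (101.98, 110.82), width = 2 · t* · s/√n = 8.84

The 95% CI is wider by 8.84 - 5.73 = 3.11.
Higher confidence requires a wider interval.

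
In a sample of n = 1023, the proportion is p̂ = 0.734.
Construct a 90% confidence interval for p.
(0.711, 0.757)

Proportion CI:
SE = √(p̂(1-p̂)/n) = √(0.734 · 0.266 / 1023) = 0.01382

z* = 1.645
Margin = z* · SE = 1.645 · 0.01382 = 0.0227

CI: 0.734 ± 0.0227 = (0.711, 0.757)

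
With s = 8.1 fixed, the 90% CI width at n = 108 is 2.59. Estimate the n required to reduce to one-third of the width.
n ≈ 972

CI width ∝ 1/√n
To reduce width by factor 3, need √n to grow by 3 → need 3² = 9 times as many samples.

Current: n = 108, width = 2.59
New: n = 972, width ≈ 0.86

Width reduced by factor of 2.59/0.86 = 3.01.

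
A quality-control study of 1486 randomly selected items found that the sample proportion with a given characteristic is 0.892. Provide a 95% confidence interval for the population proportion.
(0.876, 0.908)

Proportion CI:
SE = √(p̂(1-p̂)/n) = √(0.892 · 0.108 / 1486) = 0.00805

z* = 1.960
Margin = z* · SE = 1.960 · 0.00805 = 0.0158

CI: 0.892 ± 0.0158 = (0.876, 0.908)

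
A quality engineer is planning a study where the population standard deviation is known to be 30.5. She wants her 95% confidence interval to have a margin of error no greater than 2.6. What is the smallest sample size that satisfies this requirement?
n ≥ 529

For margin E ≤ 2.6:
n ≥ (z* · σ / E)²
n ≥ (1.960 · 30.5 / 2.6)²
n ≥ 528.65

Minimum n = 529 (rounding up)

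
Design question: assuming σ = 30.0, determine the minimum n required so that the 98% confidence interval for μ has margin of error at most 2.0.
n ≥ 1218

For margin E ≤ 2.0:
n ≥ (z* · σ / E)²
n ≥ (2.326 · 30.0 / 2.0)²
n ≥ 1217.31

Minimum n = 1218 (rounding up)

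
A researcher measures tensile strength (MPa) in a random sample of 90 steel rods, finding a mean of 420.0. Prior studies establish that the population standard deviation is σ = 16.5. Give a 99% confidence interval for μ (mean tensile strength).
(415.52, 424.48)

z-interval (σ known):
z* = 2.576 for 99% confidence

Margin of error = z* · σ/√n = 2.576 · 16.5/√90 = 4.48

CI: (420.0 - 4.48, 420.0 + 4.48) = (415.52, 424.48)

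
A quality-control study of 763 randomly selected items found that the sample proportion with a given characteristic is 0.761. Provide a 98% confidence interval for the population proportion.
(0.725, 0.797)

Proportion CI:
SE = √(p̂(1-p̂)/n) = √(0.761 · 0.239 / 763) = 0.01544

z* = 2.326
Margin = z* · SE = 2.326 · 0.01544 = 0.0359

CI: 0.761 ± 0.0359 = (0.725, 0.797)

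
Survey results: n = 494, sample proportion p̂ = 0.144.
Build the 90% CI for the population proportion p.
(0.118, 0.170)

Proportion CI:
SE = √(p̂(1-p̂)/n) = √(0.144 · 0.856 / 494) = 0.01580

z* = 1.645
Margin = z* · SE = 1.645 · 0.01580 = 0.0260

CI: 0.144 ± 0.0260 = (0.118, 0.170)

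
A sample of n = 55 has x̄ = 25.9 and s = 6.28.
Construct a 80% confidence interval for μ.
(24.80, 27.00)

t-interval (σ unknown):
df = n - 1 = 54
t* = 1.297 for 80% confidence

Margin of error = t* · s/√n = 1.297 · 6.28/√55 = 1.10

CI: (24.80, 27.00)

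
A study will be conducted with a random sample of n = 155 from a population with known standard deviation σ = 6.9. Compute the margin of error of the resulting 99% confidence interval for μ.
Margin of error = 1.43

Margin of error = z* · σ/√n
= 2.576 · 6.9/√155
= 2.576 · 6.9/12.4499
= 1.43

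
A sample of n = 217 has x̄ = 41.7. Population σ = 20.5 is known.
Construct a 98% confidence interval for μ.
(38.46, 44.94)

z-interval (σ known):
z* = 2.326 for 98% confidence

Margin of error = z* · σ/√n = 2.326 · 20.5/√217 = 3.24

CI: (41.7 - 3.24, 41.7 + 3.24) = (38.46, 44.94)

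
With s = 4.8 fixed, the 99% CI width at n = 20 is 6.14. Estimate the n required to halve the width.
n ≈ 80

CI width ∝ 1/√n
To reduce width by factor 2, need √n to grow by 2 → need 2² = 4 times as many samples.

Current: n = 20, width = 6.14
New: n = 80, width ≈ 2.83

Width reduced by factor of 6.14/2.83 = 2.17.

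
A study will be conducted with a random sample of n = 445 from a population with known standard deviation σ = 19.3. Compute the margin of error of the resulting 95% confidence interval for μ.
Margin of error = 1.79

Margin of error = z* · σ/√n
= 1.960 · 19.3/√445
= 1.960 · 19.3/21.0950
= 1.79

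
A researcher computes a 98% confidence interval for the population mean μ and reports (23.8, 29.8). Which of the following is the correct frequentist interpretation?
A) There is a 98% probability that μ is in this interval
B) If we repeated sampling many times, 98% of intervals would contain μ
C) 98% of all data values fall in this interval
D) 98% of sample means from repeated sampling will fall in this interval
B

A) Wrong — μ is fixed; the randomness lives in the interval, not in μ.
B) Correct — this is the frequentist long-run coverage interpretation.
C) Wrong — a CI is about the parameter μ, not individual data values.
D) Wrong — coverage applies to intervals containing μ, not to future x̄ values.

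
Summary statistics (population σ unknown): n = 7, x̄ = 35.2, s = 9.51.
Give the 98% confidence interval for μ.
(23.90, 46.50)

t-interval (σ unknown):
df = n - 1 = 6
t* = 3.143 for 98% confidence

Margin of error = t* · s/√n = 3.143 · 9.51/√7 = 11.30

CI: (23.90, 46.50)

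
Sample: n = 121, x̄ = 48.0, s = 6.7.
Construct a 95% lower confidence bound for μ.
μ ≥ 46.99

Lower bound (one-sided):
t* = 1.658 (one-sided for 95%)
Lower bound = x̄ - t* · s/√n = 48.0 - 1.658 · 6.7/√121 = 46.99

We are 95% confident that μ ≥ 46.99.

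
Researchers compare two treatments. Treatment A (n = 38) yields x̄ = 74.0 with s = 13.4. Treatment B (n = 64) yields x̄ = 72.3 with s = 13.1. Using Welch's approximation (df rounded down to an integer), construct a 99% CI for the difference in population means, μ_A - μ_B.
(-5.49, 8.89)

Difference: x̄₁ - x̄₂ = 1.70
SE = √(s₁²/n₁ + s₂²/n₂) = √(13.4²/38 + 13.1²/64) = 2.7215
df = 76.45 → 76 (Welch–Satterthwaite, rounded down)
t* = 2.642

CI: 1.70 ± 2.642 · 2.7215 = 1.70 ± 7.19 = (-5.49, 8.89)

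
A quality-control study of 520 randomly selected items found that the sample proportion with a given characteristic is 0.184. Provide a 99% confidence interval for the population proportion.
(0.140, 0.228)

Proportion CI:
SE = √(p̂(1-p̂)/n) = √(0.184 · 0.816 / 520) = 0.01699

z* = 2.576
Margin = z* · SE = 2.576 · 0.01699 = 0.0438

CI: 0.184 ± 0.0438 = (0.140, 0.228)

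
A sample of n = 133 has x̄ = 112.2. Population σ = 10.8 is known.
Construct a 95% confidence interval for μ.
(110.36, 114.04)

z-interval (σ known):
z* = 1.960 for 95% confidence

Margin of error = z* · σ/√n = 1.960 · 10.8/√133 = 1.84

CI: (112.2 - 1.84, 112.2 + 1.84) = (110.36, 114.04)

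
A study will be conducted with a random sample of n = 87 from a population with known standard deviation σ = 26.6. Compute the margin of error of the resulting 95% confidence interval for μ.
Margin of error = 5.59

Margin of error = z* · σ/√n
= 1.960 · 26.6/√87
= 1.960 · 26.6/9.3274
= 5.59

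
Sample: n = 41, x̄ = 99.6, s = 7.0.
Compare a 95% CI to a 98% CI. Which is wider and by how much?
98% CI is wider by 0.88

df = 40
95% CI: t* = 2.021, (97.39, 101.81), width = 2 · t* · s/√n = 4.42
98% CI: t* = 2.423, (96.95, 102.25), width = 2 · t* · s/√n = 5.30

The 98% CI is wider by 5.30 - 4.42 = 0.88.
Higher confidence requires a wider interval.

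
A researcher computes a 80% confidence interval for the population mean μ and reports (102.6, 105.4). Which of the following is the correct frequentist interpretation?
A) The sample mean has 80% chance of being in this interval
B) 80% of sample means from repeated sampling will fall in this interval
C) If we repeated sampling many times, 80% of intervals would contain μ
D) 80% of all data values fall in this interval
C

A) Wrong — x̄ is observed and sits in the interval by construction.
B) Wrong — coverage applies to intervals containing μ, not to future x̄ values.
C) Correct — this is the frequentist long-run coverage interpretation.
D) Wrong — a CI is about the parameter μ, not individual data values.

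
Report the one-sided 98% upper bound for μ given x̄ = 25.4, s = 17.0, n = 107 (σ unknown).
μ ≤ 28.82

Upper bound (one-sided):
t* = 2.079 (one-sided for 98%)
Upper bound = x̄ + t* · s/√n = 25.4 + 2.079 · 17.0/√107 = 28.82

We are 98% confident that μ ≤ 28.82.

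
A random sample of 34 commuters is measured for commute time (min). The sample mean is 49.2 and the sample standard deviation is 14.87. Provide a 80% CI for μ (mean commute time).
(45.86, 52.54)

t-interval (σ unknown):
df = n - 1 = 33
t* = 1.308 for 80% confidence

Margin of error = t* · s/√n = 1.308 · 14.87/√34 = 3.34

CI: (45.86, 52.54)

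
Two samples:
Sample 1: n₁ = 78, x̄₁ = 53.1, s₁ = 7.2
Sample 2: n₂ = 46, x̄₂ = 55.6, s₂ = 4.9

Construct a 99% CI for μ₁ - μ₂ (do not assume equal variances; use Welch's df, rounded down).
(-5.35, 0.35)

Difference: x̄₁ - x̄₂ = -2.50
SE = √(s₁²/n₁ + s₂²/n₂) = √(7.2²/78 + 4.9²/46) = 1.0893
df = 119.41 → 119 (Welch–Satterthwaite, rounded down)
t* = 2.618

CI: -2.50 ± 2.618 · 1.0893 = -2.50 ± 2.85 = (-5.35, 0.35)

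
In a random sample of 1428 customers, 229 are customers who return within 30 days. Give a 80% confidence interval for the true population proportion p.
(0.148, 0.173)

Proportion CI:
p̂ = 229/1428 = 0.16036
SE = √(p̂(1-p̂)/n) = √(0.16036 · 0.83964 / 1428) = 0.00971

z* = 1.282
Margin = z* · SE = 1.282 · 0.00971 = 0.0124

CI: 0.16036 ± 0.0124 = (0.148, 0.173)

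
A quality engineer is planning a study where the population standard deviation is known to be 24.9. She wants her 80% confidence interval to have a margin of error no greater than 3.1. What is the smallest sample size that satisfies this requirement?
n ≥ 107

For margin E ≤ 3.1:
n ≥ (z* · σ / E)²
n ≥ (1.282 · 24.9 / 3.1)²
n ≥ 106.04

Minimum n = 107 (rounding up)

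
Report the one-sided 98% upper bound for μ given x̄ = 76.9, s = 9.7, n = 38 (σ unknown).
μ ≤ 80.25

Upper bound (one-sided):
t* = 2.129 (one-sided for 98%)
Upper bound = x̄ + t* · s/√n = 76.9 + 2.129 · 9.7/√38 = 80.25

We are 98% confident that μ ≤ 80.25.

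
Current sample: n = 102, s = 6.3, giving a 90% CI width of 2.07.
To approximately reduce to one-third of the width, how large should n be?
n ≈ 918

CI width ∝ 1/√n
To reduce width by factor 3, need √n to grow by 3 → need 3² = 9 times as many samples.

Current: n = 102, width = 2.07
New: n = 918, width ≈ 0.68

Width reduced by factor of 2.07/0.68 = 3.04.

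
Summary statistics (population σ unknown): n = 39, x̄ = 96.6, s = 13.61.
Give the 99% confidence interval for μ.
(90.69, 102.51)

t-interval (σ unknown):
df = n - 1 = 38
t* = 2.712 for 99% confidence

Margin of error = t* · s/√n = 2.712 · 13.61/√39 = 5.91

CI: (90.69, 102.51)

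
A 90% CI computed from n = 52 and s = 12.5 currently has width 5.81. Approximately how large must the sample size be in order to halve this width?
n ≈ 208

CI width ∝ 1/√n
To reduce width by factor 2, need √n to grow by 2 → need 2² = 4 times as many samples.

Current: n = 52, width = 5.81
New: n = 208, width ≈ 2.86

Width reduced by factor of 5.81/2.86 = 2.03.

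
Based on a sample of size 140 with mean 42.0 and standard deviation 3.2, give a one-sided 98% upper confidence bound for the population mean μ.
μ ≤ 42.56

Upper bound (one-sided):
t* = 2.073 (one-sided for 98%)
Upper bound = x̄ + t* · s/√n = 42.0 + 2.073 · 3.2/√140 = 42.56

We are 98% confident that μ ≤ 42.56.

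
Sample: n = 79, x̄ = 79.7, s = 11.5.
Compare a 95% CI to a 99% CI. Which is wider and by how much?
99% CI is wider by 1.68

df = 78
95% CI: t* = 1.991, (77.12, 82.28), width = 2 · t* · s/√n = 5.15
99% CI: t* = 2.640, (76.28, 83.12), width = 2 · t* · s/√n = 6.83

The 99% CI is wider by 6.83 - 5.15 = 1.68.
Higher confidence requires a wider interval.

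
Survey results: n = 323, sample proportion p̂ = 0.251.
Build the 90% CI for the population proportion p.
(0.211, 0.291)

Proportion CI:
SE = √(p̂(1-p̂)/n) = √(0.251 · 0.749 / 323) = 0.02413

z* = 1.645
Margin = z* · SE = 1.645 · 0.02413 = 0.0397

CI: 0.251 ± 0.0397 = (0.211, 0.291)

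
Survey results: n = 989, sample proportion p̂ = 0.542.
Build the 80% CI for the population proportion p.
(0.522, 0.562)

Proportion CI:
SE = √(p̂(1-p̂)/n) = √(0.542 · 0.458 / 989) = 0.01584

z* = 1.282
Margin = z* · SE = 1.282 · 0.01584 = 0.0203

CI: 0.542 ± 0.0203 = (0.522, 0.562)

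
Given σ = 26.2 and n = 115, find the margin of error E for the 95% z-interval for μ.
Margin of error = 4.79

Margin of error = z* · σ/√n
= 1.960 · 26.2/√115
= 1.960 · 26.2/10.7238
= 4.79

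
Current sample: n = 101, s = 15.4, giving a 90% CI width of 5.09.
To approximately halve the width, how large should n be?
n ≈ 404

CI width ∝ 1/√n
To reduce width by factor 2, need √n to grow by 2 → need 2² = 4 times as many samples.

Current: n = 101, width = 5.09
New: n = 404, width ≈ 2.53

Width reduced by factor of 5.09/2.53 = 2.01.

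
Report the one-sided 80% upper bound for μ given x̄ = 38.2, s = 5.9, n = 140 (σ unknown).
μ ≤ 38.62

Upper bound (one-sided):
t* = 0.844 (one-sided for 80%)
Upper bound = x̄ + t* · s/√n = 38.2 + 0.844 · 5.9/√140 = 38.62

We are 80% confident that μ ≤ 38.62.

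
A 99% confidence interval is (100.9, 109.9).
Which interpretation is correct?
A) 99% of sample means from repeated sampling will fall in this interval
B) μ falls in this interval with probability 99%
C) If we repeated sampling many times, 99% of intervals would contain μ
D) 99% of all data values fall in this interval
C

A) Wrong — coverage applies to intervals containing μ, not to future x̄ values.
B) Wrong — μ is fixed; the randomness lives in the interval, not in μ.
C) Correct — this is the frequentist long-run coverage interpretation.
D) Wrong — a CI is about the parameter μ, not individual data values.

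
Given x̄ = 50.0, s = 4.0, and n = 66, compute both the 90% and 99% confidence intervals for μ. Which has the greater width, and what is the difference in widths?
99% CI is wider by 0.97

df = 65
90% CI: t* = 1.669, (49.18, 50.82), width = 2 · t* · s/√n = 1.64
99% CI: t* = 2.654, (48.69, 51.31), width = 2 · t* · s/√n = 2.61

The 99% CI is wider by 2.61 - 1.64 = 0.97.
Higher confidence requires a wider interval.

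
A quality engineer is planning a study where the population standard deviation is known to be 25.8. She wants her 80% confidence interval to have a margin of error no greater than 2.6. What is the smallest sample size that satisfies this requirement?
n ≥ 162

For margin E ≤ 2.6:
n ≥ (z* · σ / E)²
n ≥ (1.282 · 25.8 / 2.6)²
n ≥ 161.83

Minimum n = 162 (rounding up)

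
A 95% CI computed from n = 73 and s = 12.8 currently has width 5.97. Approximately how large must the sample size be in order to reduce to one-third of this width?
n ≈ 657

CI width ∝ 1/√n
To reduce width by factor 3, need √n to grow by 3 → need 3² = 9 times as many samples.

Current: n = 73, width = 5.97
New: n = 657, width ≈ 1.96

Width reduced by factor of 5.97/1.96 = 3.05.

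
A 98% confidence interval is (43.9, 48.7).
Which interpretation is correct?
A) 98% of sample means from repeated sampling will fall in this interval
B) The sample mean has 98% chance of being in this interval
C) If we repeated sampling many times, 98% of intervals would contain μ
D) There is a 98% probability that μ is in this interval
C

A) Wrong — coverage applies to intervals containing μ, not to future x̄ values.
B) Wrong — x̄ is observed and sits in the interval by construction.
C) Correct — this is the frequentist long-run coverage interpretation.
D) Wrong — μ is fixed; the randomness lives in the interval, not in μ.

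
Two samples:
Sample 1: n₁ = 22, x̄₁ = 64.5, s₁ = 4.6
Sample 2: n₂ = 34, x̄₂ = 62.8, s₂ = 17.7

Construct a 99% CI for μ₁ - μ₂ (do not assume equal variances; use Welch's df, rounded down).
(-6.94, 10.34)

Difference: x̄₁ - x̄₂ = 1.70
SE = √(s₁²/n₁ + s₂²/n₂) = √(4.6²/22 + 17.7²/34) = 3.1900
df = 39.57 → 39 (Welch–Satterthwaite, rounded down)
t* = 2.708

CI: 1.70 ± 2.708 · 3.1900 = 1.70 ± 8.64 = (-6.94, 10.34)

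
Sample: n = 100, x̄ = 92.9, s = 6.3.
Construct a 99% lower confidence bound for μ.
μ ≥ 91.41

Lower bound (one-sided):
t* = 2.365 (one-sided for 99%)
Lower bound = x̄ - t* · s/√n = 92.9 - 2.365 · 6.3/√100 = 91.41

We are 99% confident that μ ≥ 91.41.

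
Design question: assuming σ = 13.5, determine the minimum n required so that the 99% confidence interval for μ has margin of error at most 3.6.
n ≥ 94

For margin E ≤ 3.6:
n ≥ (z* · σ / E)²
n ≥ (2.576 · 13.5 / 3.6)²
n ≥ 93.32

Minimum n = 94 (rounding up)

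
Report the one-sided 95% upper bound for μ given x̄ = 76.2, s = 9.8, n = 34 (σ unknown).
μ ≤ 79.04

Upper bound (one-sided):
t* = 1.692 (one-sided for 95%)
Upper bound = x̄ + t* · s/√n = 76.2 + 1.692 · 9.8/√34 = 79.04

We are 95% confident that μ ≤ 79.04.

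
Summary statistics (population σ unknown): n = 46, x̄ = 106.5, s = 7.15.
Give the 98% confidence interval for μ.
(103.96, 109.04)

t-interval (σ unknown):
df = n - 1 = 45
t* = 2.412 for 98% confidence

Margin of error = t* · s/√n = 2.412 · 7.15/√46 = 2.54

CI: (103.96, 109.04)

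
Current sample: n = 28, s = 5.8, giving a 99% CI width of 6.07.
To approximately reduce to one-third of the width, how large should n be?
n ≈ 252

CI width ∝ 1/√n
To reduce width by factor 3, need √n to grow by 3 → need 3² = 9 times as many samples.

Current: n = 28, width = 6.07
New: n = 252, width ≈ 1.90

Width reduced by factor of 6.07/1.90 = 3.19.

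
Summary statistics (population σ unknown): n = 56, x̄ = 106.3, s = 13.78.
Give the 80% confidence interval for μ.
(103.91, 108.69)

t-interval (σ unknown):
df = n - 1 = 55
t* = 1.297 for 80% confidence

Margin of error = t* · s/√n = 1.297 · 13.78/√56 = 2.39

CI: (103.91, 108.69)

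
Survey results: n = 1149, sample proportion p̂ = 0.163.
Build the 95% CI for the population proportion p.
(0.142, 0.184)

Proportion CI:
SE = √(p̂(1-p̂)/n) = √(0.163 · 0.837 / 1149) = 0.01090

z* = 1.960
Margin = z* · SE = 1.960 · 0.01090 = 0.0214

CI: 0.163 ± 0.0214 = (0.142, 0.184)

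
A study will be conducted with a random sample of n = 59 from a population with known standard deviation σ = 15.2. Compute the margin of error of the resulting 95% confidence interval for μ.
Margin of error = 3.88

Margin of error = z* · σ/√n
= 1.960 · 15.2/√59
= 1.960 · 15.2/7.6811
= 3.88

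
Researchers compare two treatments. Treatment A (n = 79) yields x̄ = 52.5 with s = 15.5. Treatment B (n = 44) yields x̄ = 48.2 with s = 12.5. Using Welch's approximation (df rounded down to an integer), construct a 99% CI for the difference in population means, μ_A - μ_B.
(-2.43, 11.03)

Difference: x̄₁ - x̄₂ = 4.30
SE = √(s₁²/n₁ + s₂²/n₂) = √(15.5²/79 + 12.5²/44) = 2.5675
df = 105.52 → 105 (Welch–Satterthwaite, rounded down)
t* = 2.623

CI: 4.30 ± 2.623 · 2.5675 = 4.30 ± 6.73 = (-2.43, 11.03)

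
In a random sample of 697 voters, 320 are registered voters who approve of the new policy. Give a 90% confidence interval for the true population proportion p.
(0.428, 0.490)

Proportion CI:
p̂ = 320/697 = 0.45911
SE = √(p̂(1-p̂)/n) = √(0.45911 · 0.54089 / 697) = 0.01888

z* = 1.645
Margin = z* · SE = 1.645 · 0.01888 = 0.0311

CI: 0.45911 ± 0.0311 = (0.428, 0.490)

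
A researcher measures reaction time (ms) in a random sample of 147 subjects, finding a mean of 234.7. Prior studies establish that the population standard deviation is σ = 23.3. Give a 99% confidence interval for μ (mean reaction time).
(229.75, 239.65)

z-interval (σ known):
z* = 2.576 for 99% confidence

Margin of error = z* · σ/√n = 2.576 · 23.3/√147 = 4.95

CI: (234.7 - 4.95, 234.7 + 4.95) = (229.75, 239.65)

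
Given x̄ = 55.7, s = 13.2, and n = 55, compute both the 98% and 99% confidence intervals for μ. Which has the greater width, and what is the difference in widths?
99% CI is wider by 0.97

df = 54
98% CI: t* = 2.397, (51.43, 59.97), width = 2 · t* · s/√n = 8.53
99% CI: t* = 2.670, (50.95, 60.45), width = 2 · t* · s/√n = 9.50

The 99% CI is wider by 9.50 - 8.53 = 0.97.
Higher confidence requires a wider interval.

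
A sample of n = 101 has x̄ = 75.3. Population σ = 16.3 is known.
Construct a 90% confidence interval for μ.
(72.63, 77.97)

z-interval (σ known):
z* = 1.645 for 90% confidence

Margin of error = z* · σ/√n = 1.645 · 16.3/√101 = 2.67

CI: (75.3 - 2.67, 75.3 + 2.67) = (72.63, 77.97)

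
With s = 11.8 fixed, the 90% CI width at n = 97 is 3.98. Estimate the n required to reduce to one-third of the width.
n ≈ 873

CI width ∝ 1/√n
To reduce width by factor 3, need √n to grow by 3 → need 3² = 9 times as many samples.

Current: n = 97, width = 3.98
New: n = 873, width ≈ 1.32

Width reduced by factor of 3.98/1.32 = 3.02.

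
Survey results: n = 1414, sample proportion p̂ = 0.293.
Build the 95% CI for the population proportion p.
(0.269, 0.317)

Proportion CI:
SE = √(p̂(1-p̂)/n) = √(0.293 · 0.707 / 1414) = 0.01210

z* = 1.960
Margin = z* · SE = 1.960 · 0.01210 = 0.0237

CI: 0.293 ± 0.0237 = (0.269, 0.317)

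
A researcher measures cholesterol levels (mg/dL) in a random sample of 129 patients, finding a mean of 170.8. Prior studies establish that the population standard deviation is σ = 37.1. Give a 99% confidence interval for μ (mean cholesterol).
(162.39, 179.21)

z-interval (σ known):
z* = 2.576 for 99% confidence

Margin of error = z* · σ/√n = 2.576 · 37.1/√129 = 8.41

CI: (170.8 - 8.41, 170.8 + 8.41) = (162.39, 179.21)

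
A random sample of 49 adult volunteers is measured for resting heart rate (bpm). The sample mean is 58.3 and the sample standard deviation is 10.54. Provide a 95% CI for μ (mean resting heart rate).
(55.27, 61.33)

t-interval (σ unknown):
df = n - 1 = 48
t* = 2.011 for 95% confidence

Margin of error = t* · s/√n = 2.011 · 10.54/√49 = 3.03

CI: (55.27, 61.33)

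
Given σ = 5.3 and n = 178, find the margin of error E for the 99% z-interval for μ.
Margin of error = 1.02

Margin of error = z* · σ/√n
= 2.576 · 5.3/√178
= 2.576 · 5.3/13.3417
= 1.02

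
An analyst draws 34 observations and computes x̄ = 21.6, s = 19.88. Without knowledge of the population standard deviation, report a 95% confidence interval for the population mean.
(14.66, 28.54)

t-interval (σ unknown):
df = n - 1 = 33
t* = 2.035 for 95% confidence

Margin of error = t* · s/√n = 2.035 · 19.88/√34 = 6.94

CI: (14.66, 28.54)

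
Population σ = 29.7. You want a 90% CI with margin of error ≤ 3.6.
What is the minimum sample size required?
n ≥ 185

For margin E ≤ 3.6:
n ≥ (z* · σ / E)²
n ≥ (1.645 · 29.7 / 3.6)²
n ≥ 184.18

Minimum n = 185 (rounding up)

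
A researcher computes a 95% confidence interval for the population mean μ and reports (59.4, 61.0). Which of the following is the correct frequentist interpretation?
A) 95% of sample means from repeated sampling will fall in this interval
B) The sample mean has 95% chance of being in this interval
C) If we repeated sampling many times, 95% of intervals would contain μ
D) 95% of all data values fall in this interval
C

A) Wrong — coverage applies to intervals containing μ, not to future x̄ values.
B) Wrong — x̄ is observed and sits in the interval by construction.
C) Correct — this is the frequentist long-run coverage interpretation.
D) Wrong — a CI is about the parameter μ, not individual data values.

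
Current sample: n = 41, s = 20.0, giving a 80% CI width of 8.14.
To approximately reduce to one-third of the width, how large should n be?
n ≈ 369

CI width ∝ 1/√n
To reduce width by factor 3, need √n to grow by 3 → need 3² = 9 times as many samples.

Current: n = 41, width = 8.14
New: n = 369, width ≈ 2.67

Width reduced by factor of 8.14/2.67 = 3.05.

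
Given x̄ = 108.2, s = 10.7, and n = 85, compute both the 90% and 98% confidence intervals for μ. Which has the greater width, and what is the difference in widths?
98% CI is wider by 1.65

df = 84
90% CI: t* = 1.663, (106.27, 110.13), width = 2 · t* · s/√n = 3.86
98% CI: t* = 2.372, (105.45, 110.95), width = 2 · t* · s/√n = 5.51

The 98% CI is wider by 5.51 - 3.86 = 1.65.
Higher confidence requires a wider interval.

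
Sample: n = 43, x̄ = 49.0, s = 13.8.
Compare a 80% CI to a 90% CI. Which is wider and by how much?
90% CI is wider by 1.60

df = 42
80% CI: t* = 1.302, (46.26, 51.74), width = 2 · t* · s/√n = 5.48
90% CI: t* = 1.682, (45.46, 52.54), width = 2 · t* · s/√n = 7.08

The 90% CI is wider by 7.08 - 5.48 = 1.60.
Higher confidence requires a wider interval.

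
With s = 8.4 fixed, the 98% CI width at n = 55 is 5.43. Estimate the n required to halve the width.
n ≈ 220

CI width ∝ 1/√n
To reduce width by factor 2, need √n to grow by 2 → need 2² = 4 times as many samples.

Current: n = 55, width = 5.43
New: n = 220, width ≈ 2.65

Width reduced by factor of 5.43/2.65 = 2.05.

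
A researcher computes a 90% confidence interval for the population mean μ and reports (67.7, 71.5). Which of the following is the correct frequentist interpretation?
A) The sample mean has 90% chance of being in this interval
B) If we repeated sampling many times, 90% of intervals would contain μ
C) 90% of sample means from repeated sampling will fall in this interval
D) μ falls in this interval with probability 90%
B

A) Wrong — x̄ is observed and sits in the interval by construction.
B) Correct — this is the frequentist long-run coverage interpretation.
C) Wrong — coverage applies to intervals containing μ, not to future x̄ values.
D) Wrong — μ is fixed; the randomness lives in the interval, not in μ.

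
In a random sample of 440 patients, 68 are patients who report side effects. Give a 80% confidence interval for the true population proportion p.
(0.132, 0.177)

Proportion CI:
p̂ = 68/440 = 0.15455
SE = √(p̂(1-p̂)/n) = √(0.15455 · 0.84545 / 440) = 0.01723

z* = 1.282
Margin = z* · SE = 1.282 · 0.01723 = 0.0221

CI: 0.15455 ± 0.0221 = (0.132, 0.177)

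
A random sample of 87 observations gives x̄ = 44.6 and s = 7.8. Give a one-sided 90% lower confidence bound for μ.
μ ≥ 43.52

Lower bound (one-sided):
t* = 1.291 (one-sided for 90%)
Lower bound = x̄ - t* · s/√n = 44.6 - 1.291 · 7.8/√87 = 43.52

We are 90% confident that μ ≥ 43.52.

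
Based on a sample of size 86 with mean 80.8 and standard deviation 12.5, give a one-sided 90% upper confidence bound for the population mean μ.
μ ≤ 82.54

Upper bound (one-sided):
t* = 1.292 (one-sided for 90%)
Upper bound = x̄ + t* · s/√n = 80.8 + 1.292 · 12.5/√86 = 82.54

We are 90% confident that μ ≤ 82.54.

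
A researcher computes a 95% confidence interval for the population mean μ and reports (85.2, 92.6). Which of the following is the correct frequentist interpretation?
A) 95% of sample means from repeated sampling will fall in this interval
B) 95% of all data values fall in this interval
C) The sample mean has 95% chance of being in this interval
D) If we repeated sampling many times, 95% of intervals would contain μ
D

A) Wrong — coverage applies to intervals containing μ, not to future x̄ values.
B) Wrong — a CI is about the parameter μ, not individual data values.
C) Wrong — x̄ is observed and sits in the interval by construction.
D) Correct — this is the frequentist long-run coverage interpretation.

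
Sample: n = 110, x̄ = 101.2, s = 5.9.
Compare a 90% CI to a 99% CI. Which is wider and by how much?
99% CI is wider by 1.08

df = 109
90% CI: t* = 1.659, (100.27, 102.13), width = 2 · t* · s/√n = 1.87
99% CI: t* = 2.622, (99.73, 102.67), width = 2 · t* · s/√n = 2.95

The 99% CI is wider by 2.95 - 1.87 = 1.08.
Higher confidence requires a wider interval.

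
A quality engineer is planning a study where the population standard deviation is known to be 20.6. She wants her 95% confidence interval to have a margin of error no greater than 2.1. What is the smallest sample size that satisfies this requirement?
n ≥ 370

For margin E ≤ 2.1:
n ≥ (z* · σ / E)²
n ≥ (1.960 · 20.6 / 2.1)²
n ≥ 369.66

Minimum n = 370 (rounding up)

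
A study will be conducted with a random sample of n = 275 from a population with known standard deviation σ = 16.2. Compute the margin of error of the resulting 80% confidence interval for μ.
Margin of error = 1.25

Margin of error = z* · σ/√n
= 1.282 · 16.2/√275
= 1.282 · 16.2/16.5831
= 1.25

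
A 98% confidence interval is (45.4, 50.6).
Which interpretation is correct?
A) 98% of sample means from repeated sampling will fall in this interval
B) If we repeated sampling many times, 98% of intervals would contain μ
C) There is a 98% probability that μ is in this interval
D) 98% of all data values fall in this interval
B

A) Wrong — coverage applies to intervals containing μ, not to future x̄ values.
B) Correct — this is the frequentist long-run coverage interpretation.
C) Wrong — μ is fixed; the randomness lives in the interval, not in μ.
D) Wrong — a CI is about the parameter μ, not individual data values.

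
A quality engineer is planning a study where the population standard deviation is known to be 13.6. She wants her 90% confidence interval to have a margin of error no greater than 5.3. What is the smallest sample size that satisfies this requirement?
n ≥ 18

For margin E ≤ 5.3:
n ≥ (z* · σ / E)²
n ≥ (1.645 · 13.6 / 5.3)²
n ≥ 17.82

Minimum n = 18 (rounding up)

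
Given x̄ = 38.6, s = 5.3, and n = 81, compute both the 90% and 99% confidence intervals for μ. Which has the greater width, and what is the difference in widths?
99% CI is wider by 1.15

df = 80
90% CI: t* = 1.664, (37.62, 39.58), width = 2 · t* · s/√n = 1.96
99% CI: t* = 2.639, (37.05, 40.15), width = 2 · t* · s/√n = 3.11

The 99% CI is wider by 3.11 - 1.96 = 1.15.
Higher confidence requires a wider interval.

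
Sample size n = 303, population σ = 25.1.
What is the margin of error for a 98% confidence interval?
Margin of error = 3.35

Margin of error = z* · σ/√n
= 2.326 · 25.1/√303
= 2.326 · 25.1/17.4069
= 3.35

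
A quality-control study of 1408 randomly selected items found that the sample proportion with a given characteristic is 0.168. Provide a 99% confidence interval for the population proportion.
(0.142, 0.194)

Proportion CI:
SE = √(p̂(1-p̂)/n) = √(0.168 · 0.832 / 1408) = 0.00996

z* = 2.576
Margin = z* · SE = 2.576 · 0.00996 = 0.0257

CI: 0.168 ± 0.0257 = (0.142, 0.194)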